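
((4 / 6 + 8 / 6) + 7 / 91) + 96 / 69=3.47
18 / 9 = 2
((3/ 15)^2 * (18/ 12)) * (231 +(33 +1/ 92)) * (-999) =-15824.81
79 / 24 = 3.29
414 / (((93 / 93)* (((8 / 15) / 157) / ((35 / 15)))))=1137465/4 = 284366.25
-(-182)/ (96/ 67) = 6097/48 = 127.02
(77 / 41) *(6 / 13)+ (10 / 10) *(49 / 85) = 65387/45305 = 1.44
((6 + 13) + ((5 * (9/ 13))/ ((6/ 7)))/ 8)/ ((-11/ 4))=-4057/572 = -7.09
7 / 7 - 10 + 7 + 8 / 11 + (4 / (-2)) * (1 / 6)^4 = -9083/7128 = -1.27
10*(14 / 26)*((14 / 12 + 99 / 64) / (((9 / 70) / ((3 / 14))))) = 91175/3744 = 24.35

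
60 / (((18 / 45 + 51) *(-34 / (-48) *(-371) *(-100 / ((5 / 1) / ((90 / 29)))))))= 116/1620899 = 0.00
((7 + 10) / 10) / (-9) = -0.19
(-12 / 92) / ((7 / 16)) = -48/161 = -0.30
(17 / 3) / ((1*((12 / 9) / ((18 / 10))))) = 153/20 = 7.65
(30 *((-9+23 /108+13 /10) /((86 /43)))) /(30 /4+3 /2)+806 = 257101/324 = 793.52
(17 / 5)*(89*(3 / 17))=267/5 = 53.40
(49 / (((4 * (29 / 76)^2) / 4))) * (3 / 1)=849072/841 = 1009.60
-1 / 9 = -0.11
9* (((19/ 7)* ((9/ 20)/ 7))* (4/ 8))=1539/1960 = 0.79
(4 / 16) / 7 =1/28 = 0.04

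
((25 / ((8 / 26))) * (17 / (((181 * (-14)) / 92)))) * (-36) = 2287350/1267 = 1805.33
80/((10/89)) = 712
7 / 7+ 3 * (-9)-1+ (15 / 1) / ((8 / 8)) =-12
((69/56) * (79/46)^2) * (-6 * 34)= -954873/1288 = -741.36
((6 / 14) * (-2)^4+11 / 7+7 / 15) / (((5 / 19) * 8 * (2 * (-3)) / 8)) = -5.63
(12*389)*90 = 420120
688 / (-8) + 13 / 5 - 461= -2722/5 = -544.40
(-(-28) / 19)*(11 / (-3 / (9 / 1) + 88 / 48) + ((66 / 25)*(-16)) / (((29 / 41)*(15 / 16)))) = -17163608/206625 = -83.07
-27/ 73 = -0.37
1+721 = 722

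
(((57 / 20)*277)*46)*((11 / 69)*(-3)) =-173679/10 = -17367.90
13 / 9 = 1.44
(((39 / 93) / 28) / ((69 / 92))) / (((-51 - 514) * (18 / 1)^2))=-13/119172060 = 0.00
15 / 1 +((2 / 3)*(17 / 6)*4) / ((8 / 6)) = 62/3 = 20.67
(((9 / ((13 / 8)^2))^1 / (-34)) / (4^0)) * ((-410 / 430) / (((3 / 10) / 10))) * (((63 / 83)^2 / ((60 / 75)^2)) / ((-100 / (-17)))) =24409350/50062363 = 0.49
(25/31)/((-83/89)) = -2225/2573 = -0.86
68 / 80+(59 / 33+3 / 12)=953/330 = 2.89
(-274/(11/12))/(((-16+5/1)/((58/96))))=3973/242 = 16.42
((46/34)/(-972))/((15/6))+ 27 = 1115347/41310 = 27.00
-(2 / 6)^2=-1/9 = -0.11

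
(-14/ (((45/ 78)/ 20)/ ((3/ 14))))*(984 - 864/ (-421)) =-43173312/421 = -102549.43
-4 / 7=-0.57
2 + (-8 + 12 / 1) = 6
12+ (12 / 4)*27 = 93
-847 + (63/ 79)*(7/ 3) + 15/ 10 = -133295/158 = -843.64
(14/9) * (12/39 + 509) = 30898/39 = 792.26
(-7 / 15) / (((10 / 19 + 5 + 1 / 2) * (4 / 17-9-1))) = 2261/285105 = 0.01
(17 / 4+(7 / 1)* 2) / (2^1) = 73/8 = 9.12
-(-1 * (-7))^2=-49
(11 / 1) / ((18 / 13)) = 143/18 = 7.94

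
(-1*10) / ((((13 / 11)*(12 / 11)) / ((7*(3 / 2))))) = -4235/52 = -81.44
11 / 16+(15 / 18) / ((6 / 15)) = 133/48 = 2.77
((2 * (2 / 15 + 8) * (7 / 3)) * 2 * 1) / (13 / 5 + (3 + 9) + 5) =244/63 = 3.87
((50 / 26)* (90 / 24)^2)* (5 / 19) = 28125/3952 = 7.12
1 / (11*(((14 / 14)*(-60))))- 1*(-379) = 250139/660 = 379.00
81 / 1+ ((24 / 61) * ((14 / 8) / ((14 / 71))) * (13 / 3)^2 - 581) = -79501/183 = -434.43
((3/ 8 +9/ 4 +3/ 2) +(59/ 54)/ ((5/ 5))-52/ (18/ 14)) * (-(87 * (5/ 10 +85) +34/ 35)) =262069.16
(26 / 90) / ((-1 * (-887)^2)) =-13/35404605 = 0.00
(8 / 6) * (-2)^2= 16/3 = 5.33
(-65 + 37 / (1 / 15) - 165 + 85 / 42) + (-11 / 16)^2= 1760621/5376 = 327.50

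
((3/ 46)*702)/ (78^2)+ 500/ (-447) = -1.11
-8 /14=-4/7 = -0.57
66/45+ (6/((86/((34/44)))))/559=11634673/7932210 = 1.47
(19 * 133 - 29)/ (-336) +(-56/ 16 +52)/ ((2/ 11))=43565/168 = 259.32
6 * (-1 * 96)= -576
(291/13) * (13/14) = 291/14 = 20.79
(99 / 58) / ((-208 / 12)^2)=891/156832 = 0.01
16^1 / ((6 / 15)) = 40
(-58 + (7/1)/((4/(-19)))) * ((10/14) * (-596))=271925/7 = 38846.43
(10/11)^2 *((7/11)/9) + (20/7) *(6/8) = 184585/83853 = 2.20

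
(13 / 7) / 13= 1/7 = 0.14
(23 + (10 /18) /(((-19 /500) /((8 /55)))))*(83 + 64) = 1923887/627 = 3068.40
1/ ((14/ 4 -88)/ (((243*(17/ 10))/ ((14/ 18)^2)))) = -334611/41405 = -8.08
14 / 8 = 7/4 = 1.75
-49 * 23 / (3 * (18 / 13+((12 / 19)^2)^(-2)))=-101267712/2067421 = -48.98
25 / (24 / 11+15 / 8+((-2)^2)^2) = 1.25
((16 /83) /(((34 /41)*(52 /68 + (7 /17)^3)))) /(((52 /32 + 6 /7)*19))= 32368/5480075 = 0.01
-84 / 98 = -6/7 = -0.86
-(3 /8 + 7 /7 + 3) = -4.38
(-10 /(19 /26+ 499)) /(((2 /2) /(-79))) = 20540/12993 = 1.58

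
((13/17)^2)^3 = 4826809/24137569 = 0.20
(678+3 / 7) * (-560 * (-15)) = 5698800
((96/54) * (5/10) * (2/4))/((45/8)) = 32/405 = 0.08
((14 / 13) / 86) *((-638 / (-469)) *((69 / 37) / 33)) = 1334/1385761 = 0.00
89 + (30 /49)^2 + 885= 2339474/2401 = 974.37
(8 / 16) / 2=1/4 = 0.25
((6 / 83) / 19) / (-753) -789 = -789.00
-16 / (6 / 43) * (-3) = 344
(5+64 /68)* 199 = 20099/17 = 1182.29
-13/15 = -0.87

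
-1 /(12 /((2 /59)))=-1/354 = 0.00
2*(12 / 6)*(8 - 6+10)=48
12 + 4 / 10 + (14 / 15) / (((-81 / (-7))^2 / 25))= 1237496/98415 = 12.57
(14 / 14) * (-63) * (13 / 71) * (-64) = 738.25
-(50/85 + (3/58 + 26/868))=-71668/106981 = -0.67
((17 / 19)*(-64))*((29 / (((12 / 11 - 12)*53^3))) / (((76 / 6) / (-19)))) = -21692/14143315 = 0.00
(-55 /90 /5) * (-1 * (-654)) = -1199/15 = -79.93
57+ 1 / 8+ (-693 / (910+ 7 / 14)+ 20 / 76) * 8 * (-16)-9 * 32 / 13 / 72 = 144599313/1199432 = 120.56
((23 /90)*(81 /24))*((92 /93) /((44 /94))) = 24863/13640 = 1.82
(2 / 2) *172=172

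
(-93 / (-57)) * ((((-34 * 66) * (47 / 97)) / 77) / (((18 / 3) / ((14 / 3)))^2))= -693532/49761 = -13.94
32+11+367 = 410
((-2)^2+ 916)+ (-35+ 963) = 1848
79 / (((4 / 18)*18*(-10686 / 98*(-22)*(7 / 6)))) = 553/78364 = 0.01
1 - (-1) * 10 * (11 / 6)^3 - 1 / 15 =33779/540 = 62.55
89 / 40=2.22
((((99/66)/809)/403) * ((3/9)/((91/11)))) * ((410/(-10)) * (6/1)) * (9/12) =-4059/118673828 = 0.00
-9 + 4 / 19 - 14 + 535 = 9732/19 = 512.21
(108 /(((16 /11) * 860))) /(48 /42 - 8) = -693/55040 = -0.01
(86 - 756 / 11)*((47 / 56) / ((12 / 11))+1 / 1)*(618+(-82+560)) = 15474835/462 = 33495.31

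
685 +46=731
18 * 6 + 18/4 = 225/2 = 112.50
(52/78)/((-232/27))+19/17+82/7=176061/13804 = 12.75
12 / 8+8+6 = 31/2 = 15.50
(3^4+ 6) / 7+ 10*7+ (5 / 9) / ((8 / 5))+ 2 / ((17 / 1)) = 710231/8568 = 82.89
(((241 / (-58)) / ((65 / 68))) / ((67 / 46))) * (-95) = 283.52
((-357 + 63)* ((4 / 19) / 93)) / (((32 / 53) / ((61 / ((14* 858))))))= -22631/4042896 = -0.01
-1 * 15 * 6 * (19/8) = -855/4 = -213.75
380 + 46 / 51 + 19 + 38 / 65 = 1327613/3315 = 400.49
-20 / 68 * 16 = -80/17 = -4.71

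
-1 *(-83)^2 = -6889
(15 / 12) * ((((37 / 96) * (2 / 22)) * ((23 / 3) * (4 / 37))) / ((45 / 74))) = 851/14256 = 0.06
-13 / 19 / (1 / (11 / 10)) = -143/190 = -0.75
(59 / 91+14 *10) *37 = 5203.99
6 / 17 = 0.35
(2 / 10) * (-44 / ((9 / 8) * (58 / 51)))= -2992/435 = -6.88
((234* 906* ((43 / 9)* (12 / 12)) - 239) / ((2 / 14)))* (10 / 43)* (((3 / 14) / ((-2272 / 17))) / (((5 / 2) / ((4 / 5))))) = -51646119/61060 = -845.83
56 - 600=-544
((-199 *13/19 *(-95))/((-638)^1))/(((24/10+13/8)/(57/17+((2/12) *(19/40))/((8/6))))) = -240112405/13969648 = -17.19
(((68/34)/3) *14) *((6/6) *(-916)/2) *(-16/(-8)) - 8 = -25672/3 = -8557.33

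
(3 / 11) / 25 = 3/275 = 0.01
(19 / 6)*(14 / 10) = 133/30 = 4.43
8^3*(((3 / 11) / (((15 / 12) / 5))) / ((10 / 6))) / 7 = 18432/385 = 47.88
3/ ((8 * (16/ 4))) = 3/32 = 0.09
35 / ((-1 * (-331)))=35/331 = 0.11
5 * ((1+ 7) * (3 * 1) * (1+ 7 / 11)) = 2160/11 = 196.36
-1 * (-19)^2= -361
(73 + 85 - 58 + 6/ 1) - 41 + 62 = 127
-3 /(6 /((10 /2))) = -5/2 = -2.50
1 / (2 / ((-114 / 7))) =-57/7 = -8.14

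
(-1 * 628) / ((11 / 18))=-11304/11 = -1027.64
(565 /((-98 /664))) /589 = -187580/28861 = -6.50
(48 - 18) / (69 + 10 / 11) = 330/769 = 0.43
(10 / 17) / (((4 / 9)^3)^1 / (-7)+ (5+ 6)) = 0.05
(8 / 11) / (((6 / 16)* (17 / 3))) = 64/187 = 0.34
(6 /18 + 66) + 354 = 1261/3 = 420.33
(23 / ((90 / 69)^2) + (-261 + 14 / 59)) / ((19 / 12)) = -13128647/84075 = -156.15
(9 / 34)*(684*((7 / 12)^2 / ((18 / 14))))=47.92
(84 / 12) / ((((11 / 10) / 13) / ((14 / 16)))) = 3185/44 = 72.39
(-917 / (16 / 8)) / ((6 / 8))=-1834/3 = -611.33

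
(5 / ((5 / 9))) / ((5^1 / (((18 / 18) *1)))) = 9/5 = 1.80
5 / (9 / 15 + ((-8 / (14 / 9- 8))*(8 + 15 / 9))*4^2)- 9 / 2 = -8617/1926 = -4.47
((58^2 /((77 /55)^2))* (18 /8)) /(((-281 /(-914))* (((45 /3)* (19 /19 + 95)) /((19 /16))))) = 36512015/3524864 = 10.36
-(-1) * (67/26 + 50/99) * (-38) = -150727/1287 = -117.11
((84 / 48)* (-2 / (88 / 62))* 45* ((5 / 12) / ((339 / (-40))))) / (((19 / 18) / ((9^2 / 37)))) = 19774125/1747658 = 11.31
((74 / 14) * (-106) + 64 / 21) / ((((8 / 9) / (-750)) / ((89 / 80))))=117166275/224 = 523063.73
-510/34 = -15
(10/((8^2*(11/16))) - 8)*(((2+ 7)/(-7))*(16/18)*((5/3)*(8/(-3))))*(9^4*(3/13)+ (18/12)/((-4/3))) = -59791860/1001 = -59732.13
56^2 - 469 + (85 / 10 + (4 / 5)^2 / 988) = 33042433/12350 = 2675.50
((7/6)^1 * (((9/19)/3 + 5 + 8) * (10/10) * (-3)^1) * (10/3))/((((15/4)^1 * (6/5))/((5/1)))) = -87500/513 = -170.57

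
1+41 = 42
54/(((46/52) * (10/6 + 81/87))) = 61074/2599 = 23.50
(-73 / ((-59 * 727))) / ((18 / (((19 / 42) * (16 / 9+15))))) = 209437/291843972 = 0.00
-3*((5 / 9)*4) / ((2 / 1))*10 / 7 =-100/21 = -4.76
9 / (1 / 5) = 45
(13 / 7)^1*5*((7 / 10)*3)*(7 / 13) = 21/2 = 10.50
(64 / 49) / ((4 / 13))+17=1041/49 = 21.24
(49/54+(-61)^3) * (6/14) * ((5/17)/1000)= -490277/17136 = -28.61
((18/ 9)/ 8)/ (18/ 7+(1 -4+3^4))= 7/2256 = 0.00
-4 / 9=-0.44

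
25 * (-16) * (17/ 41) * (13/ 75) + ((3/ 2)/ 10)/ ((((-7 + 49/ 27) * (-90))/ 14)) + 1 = -6824893/246000 = -27.74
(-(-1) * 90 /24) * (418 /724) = 3135/1448 = 2.17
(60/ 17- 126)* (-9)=18738/17 = 1102.24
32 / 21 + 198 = 4190/21 = 199.52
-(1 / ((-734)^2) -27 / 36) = 202033/269378 = 0.75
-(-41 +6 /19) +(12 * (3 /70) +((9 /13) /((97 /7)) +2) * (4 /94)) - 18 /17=573458869/14255605 = 40.23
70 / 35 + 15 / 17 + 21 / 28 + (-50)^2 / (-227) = -113931/15436 = -7.38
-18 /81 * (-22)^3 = 21296/9 = 2366.22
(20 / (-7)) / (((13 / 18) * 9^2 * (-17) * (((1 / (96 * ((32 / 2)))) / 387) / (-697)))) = -1190315.60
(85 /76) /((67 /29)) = 2465/5092 = 0.48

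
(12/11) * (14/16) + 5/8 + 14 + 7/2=1679/88 = 19.08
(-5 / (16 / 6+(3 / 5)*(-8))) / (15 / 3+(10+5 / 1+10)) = 5/64 = 0.08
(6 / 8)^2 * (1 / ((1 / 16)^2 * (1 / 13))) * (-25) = -46800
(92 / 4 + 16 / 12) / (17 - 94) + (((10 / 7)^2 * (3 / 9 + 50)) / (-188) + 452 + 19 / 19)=452.14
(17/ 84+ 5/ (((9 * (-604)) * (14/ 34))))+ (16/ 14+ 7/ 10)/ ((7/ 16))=1469128/332955 = 4.41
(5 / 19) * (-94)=-470/19 = -24.74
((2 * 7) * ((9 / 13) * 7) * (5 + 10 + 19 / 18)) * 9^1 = 127449/13 = 9803.77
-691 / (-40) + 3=811/40 = 20.28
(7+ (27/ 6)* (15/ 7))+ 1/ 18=1052/63 = 16.70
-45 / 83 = -0.54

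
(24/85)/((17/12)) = 288/1445 = 0.20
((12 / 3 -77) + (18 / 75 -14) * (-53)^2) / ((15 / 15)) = -968121/25 = -38724.84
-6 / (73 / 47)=-282/73 = -3.86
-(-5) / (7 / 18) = 12.86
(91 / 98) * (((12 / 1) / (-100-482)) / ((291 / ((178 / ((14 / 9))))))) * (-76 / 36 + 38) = -373711/1383123 = -0.27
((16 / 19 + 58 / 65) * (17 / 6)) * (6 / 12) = 6069/2470 = 2.46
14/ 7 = 2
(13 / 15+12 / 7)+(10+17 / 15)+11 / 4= 461/28 = 16.46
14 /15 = 0.93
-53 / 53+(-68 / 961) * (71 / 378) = -184043/181629 = -1.01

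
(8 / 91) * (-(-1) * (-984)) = -7872/91 = -86.51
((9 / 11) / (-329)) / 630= -1/253330 = 0.00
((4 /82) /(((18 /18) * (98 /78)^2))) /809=3042/79638769 = 0.00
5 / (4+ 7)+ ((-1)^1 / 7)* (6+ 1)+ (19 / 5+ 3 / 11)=194/55 = 3.53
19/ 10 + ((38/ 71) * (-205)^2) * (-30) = -479083651/710 = -674765.71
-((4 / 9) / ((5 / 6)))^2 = -64/225 = -0.28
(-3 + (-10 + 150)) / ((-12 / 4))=-137/3 = -45.67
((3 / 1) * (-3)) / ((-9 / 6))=6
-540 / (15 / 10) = -360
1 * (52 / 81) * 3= 52/27 = 1.93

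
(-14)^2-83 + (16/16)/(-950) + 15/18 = 162211/1425 = 113.83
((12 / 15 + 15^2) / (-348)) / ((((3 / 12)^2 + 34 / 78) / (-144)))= 8453952/45095 = 187.47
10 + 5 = 15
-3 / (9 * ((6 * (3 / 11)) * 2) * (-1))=11/108 = 0.10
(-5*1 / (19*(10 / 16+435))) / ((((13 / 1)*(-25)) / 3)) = 24/4303975 = 0.00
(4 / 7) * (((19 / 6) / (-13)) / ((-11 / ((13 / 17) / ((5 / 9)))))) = 114/6545 = 0.02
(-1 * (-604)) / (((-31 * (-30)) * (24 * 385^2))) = 151/827095500 = 0.00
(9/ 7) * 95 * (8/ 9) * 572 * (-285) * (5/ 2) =-309738000/7 = -44248285.71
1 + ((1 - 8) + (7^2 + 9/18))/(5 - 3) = 22.25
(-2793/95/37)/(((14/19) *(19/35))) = -147/74 = -1.99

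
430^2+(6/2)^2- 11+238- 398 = 184738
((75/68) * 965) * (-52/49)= -940875/833 = -1129.50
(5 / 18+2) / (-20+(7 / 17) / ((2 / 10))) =-697/5490 = -0.13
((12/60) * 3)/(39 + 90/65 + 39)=0.01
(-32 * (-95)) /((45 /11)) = 6688/9 = 743.11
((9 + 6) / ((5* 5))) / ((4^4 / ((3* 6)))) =27/640 = 0.04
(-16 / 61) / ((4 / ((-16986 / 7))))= 67944/427 = 159.12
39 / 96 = 13/32 = 0.41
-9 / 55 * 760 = -1368/11 = -124.36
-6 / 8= -3/4 = -0.75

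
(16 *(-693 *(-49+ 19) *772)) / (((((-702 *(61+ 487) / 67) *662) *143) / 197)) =-713273960/7663643 = -93.07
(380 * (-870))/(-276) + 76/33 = 910898/759 = 1200.13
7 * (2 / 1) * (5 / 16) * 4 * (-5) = -175/2 = -87.50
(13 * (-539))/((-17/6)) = 42042/17 = 2473.06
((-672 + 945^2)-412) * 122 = 108816802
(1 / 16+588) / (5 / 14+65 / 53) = 3490739/9400 = 371.36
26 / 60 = 13/30 = 0.43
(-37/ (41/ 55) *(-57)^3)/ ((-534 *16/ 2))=-125622585/58384 = -2151.66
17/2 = 8.50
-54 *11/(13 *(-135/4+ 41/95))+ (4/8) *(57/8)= 1181211/239408 = 4.93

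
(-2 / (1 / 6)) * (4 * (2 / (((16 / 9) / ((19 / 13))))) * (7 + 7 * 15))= -114912/13 = -8839.38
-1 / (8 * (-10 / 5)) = 1/16 = 0.06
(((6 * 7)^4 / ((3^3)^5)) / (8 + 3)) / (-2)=-19208/1948617 = -0.01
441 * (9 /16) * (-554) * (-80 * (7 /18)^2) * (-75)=-249403875/2 = -124701937.50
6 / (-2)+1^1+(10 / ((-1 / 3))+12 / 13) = -31.08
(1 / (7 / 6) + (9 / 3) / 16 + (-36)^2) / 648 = 16141/8064 = 2.00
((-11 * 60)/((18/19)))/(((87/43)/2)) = -179740/261 = -688.66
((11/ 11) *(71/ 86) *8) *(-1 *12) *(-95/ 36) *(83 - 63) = 539600/129 = 4182.95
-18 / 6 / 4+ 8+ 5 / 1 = 49/4 = 12.25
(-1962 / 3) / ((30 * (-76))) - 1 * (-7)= 2769/380 = 7.29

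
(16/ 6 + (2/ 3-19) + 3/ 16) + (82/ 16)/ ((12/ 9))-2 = -1309/96 = -13.64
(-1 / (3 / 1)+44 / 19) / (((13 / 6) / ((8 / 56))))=226/1729 = 0.13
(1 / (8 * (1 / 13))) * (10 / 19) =65/76 = 0.86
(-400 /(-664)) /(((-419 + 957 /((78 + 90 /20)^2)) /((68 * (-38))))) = 6270000/1687141 = 3.72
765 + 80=845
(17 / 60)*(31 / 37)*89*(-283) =-13273549/2220 = -5979.08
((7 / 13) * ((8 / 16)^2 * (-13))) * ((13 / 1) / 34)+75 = 74.33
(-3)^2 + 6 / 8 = 9.75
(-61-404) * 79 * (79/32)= -2902065/32 = -90689.53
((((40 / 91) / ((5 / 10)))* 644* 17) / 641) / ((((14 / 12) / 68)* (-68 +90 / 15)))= -25524480/1808261 = -14.12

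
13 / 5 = 2.60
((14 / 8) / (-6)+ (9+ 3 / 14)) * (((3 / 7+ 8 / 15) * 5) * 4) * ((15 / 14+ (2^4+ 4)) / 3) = 44662705/37044 = 1205.67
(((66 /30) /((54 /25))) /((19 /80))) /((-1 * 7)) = -2200/3591 = -0.61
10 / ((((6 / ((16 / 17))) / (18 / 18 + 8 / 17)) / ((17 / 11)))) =2000/561 = 3.57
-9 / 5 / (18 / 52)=-26/5 = -5.20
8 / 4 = 2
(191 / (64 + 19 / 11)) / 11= 191/723 = 0.26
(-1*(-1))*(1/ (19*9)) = 1/171 = 0.01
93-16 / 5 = 449/5 = 89.80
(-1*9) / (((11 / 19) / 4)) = -684/11 = -62.18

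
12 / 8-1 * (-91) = 185/2 = 92.50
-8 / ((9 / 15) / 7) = -93.33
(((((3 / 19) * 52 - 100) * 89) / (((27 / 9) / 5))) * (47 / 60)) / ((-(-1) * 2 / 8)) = -7295152/171 = -42661.71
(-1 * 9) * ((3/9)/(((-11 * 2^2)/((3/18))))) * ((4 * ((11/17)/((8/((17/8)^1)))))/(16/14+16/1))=7/15360 = 0.00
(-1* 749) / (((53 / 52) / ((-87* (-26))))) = -88100376/53 = -1662271.25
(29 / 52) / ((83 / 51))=1479/4316 = 0.34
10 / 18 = 5/9 = 0.56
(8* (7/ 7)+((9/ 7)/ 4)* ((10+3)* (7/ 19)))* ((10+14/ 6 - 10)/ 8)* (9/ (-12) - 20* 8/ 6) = -1669675/21888 = -76.28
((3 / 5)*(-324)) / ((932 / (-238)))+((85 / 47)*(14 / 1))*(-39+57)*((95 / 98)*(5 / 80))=77.26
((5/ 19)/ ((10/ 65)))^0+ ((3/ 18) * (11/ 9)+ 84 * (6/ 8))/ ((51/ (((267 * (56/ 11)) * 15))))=42527663/1683 = 25268.96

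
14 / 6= 7/3 = 2.33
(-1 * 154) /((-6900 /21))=539/1150 = 0.47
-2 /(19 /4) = -8/19 = -0.42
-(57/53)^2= -3249/2809 = -1.16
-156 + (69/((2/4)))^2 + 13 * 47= 19499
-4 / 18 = -2/9 = -0.22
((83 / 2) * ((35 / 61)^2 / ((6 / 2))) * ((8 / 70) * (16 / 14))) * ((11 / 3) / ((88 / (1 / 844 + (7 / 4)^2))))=4292345/56529432 = 0.08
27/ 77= 0.35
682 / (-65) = -682/65 = -10.49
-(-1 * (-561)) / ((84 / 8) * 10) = -187/35 = -5.34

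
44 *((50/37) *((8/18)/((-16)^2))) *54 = 825/148 = 5.57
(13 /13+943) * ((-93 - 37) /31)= -122720/31 = -3958.71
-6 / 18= -1/3 = -0.33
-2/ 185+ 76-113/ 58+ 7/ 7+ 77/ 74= 408177/5365 = 76.08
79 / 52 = 1.52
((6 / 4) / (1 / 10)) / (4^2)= 15/16 = 0.94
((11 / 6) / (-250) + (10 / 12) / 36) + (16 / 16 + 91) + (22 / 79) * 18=206961733/2133000 = 97.03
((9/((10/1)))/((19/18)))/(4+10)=81/1330 = 0.06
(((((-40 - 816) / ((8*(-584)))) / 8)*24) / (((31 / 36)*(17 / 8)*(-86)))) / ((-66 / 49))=47187/18196783 = 0.00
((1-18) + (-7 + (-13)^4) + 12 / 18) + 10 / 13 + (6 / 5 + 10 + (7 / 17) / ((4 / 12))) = 94646138/3315 = 28550.87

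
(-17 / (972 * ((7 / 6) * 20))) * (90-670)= 493/1134 = 0.43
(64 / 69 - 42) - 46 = -87.07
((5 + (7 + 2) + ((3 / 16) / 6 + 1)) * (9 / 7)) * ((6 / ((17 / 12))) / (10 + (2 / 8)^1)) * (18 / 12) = 116883/9758 = 11.98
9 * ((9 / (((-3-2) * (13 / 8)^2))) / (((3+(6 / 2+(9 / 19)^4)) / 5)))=-225194688/44418101 = -5.07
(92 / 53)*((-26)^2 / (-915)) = -62192/48495 = -1.28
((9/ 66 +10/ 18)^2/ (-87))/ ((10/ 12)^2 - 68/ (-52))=-243997/88774191 = 0.00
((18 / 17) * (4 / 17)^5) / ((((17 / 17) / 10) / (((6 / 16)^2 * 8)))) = 207360/24137569 = 0.01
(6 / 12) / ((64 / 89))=89/128 = 0.70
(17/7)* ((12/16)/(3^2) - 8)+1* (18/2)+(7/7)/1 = -775/84 = -9.23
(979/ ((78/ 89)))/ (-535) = -87131/41730 = -2.09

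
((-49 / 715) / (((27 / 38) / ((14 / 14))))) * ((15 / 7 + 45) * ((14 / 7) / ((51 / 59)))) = -62776/5967 = -10.52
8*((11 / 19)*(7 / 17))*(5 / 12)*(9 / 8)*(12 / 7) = 495/323 = 1.53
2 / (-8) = -1/4 = -0.25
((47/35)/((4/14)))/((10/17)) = 799/100 = 7.99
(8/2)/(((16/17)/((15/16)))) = 255/64 = 3.98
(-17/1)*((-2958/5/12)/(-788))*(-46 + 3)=360383/7880 = 45.73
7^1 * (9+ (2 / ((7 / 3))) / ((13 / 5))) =849/13 = 65.31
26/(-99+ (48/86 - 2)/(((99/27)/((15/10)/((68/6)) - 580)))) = 9724/48255 = 0.20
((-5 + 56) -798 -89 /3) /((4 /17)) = -19805/6 = -3300.83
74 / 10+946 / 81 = 7727/405 = 19.08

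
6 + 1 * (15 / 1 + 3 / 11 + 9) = 333/11 = 30.27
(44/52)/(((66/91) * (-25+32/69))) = -161/3386 = -0.05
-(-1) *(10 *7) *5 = 350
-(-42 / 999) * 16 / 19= 0.04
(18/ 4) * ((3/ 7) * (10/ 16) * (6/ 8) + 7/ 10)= 9081/2240 = 4.05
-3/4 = -0.75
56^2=3136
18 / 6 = 3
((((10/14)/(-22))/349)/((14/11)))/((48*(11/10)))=-25/18058656 = 0.00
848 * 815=691120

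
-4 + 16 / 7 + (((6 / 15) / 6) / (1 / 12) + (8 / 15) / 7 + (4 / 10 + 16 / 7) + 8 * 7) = 6074/105 = 57.85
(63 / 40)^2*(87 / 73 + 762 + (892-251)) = 3483.27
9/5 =1.80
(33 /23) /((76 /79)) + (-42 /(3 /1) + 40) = 48055/1748 = 27.49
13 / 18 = 0.72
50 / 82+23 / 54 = 2293/2214 = 1.04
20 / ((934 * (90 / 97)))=97/4203 = 0.02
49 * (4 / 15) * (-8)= -1568/15 = -104.53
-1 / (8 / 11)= -1.38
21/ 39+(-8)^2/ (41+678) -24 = -218463/9347 = -23.37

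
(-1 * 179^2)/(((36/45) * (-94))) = 160205/376 = 426.08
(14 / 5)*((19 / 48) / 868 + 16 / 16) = 41683/14880 = 2.80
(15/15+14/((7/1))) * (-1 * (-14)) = 42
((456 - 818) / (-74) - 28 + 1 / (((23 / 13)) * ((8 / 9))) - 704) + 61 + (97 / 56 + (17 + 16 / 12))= -46136257/71484 = -645.41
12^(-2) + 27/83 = 3971/11952 = 0.33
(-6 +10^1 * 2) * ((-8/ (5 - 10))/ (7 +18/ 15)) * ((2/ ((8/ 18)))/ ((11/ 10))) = 11.18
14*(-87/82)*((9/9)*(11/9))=-2233/123 = -18.15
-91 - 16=-107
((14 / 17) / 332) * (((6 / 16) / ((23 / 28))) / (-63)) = -7/389436 = 0.00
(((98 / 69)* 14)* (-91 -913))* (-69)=1377488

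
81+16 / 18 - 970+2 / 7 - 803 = -106522/63 = -1690.83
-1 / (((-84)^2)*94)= -1/663264 = 0.00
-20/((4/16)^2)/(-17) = 18.82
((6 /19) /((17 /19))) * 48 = 288/17 = 16.94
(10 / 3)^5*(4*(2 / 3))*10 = 8000000/729 = 10973.94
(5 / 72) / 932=5/67104 = 0.00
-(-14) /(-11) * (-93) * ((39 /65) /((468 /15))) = 651/286 = 2.28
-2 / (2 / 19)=-19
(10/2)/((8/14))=35/4 = 8.75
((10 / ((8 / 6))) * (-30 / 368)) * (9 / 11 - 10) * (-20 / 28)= -113625/28336 = -4.01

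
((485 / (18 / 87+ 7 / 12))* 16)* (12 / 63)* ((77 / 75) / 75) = 720128/28125 = 25.60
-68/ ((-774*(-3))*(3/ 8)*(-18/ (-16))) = -2176/31347 = -0.07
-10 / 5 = -2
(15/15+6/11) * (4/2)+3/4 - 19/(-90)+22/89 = 757607/176220 = 4.30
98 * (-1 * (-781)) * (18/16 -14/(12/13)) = -12896653/12 = -1074721.08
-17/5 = -3.40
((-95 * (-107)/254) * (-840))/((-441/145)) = 29478500/2667 = 11053.06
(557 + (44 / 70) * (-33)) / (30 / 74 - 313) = -694453/404810 = -1.72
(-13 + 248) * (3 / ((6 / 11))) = 2585/2 = 1292.50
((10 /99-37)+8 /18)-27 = -698/11 = -63.45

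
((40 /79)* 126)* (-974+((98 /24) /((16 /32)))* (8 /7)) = -4861920/79 = -61543.29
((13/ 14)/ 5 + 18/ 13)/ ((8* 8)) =0.02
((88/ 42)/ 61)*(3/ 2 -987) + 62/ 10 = -59033/2135 = -27.65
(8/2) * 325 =1300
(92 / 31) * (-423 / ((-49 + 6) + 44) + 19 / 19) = -38824/31 = -1252.39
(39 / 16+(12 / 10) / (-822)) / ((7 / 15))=80097/15344 = 5.22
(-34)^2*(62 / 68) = 1054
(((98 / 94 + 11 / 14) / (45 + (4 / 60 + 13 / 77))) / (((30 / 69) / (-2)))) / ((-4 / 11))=10043847/19644872 = 0.51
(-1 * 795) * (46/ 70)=-3657/7 = -522.43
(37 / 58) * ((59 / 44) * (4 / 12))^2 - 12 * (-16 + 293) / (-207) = 376207643/23243616 = 16.19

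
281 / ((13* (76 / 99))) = 27819/988 = 28.16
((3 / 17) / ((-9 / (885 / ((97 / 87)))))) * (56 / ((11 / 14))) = -20121360/18139 = -1109.29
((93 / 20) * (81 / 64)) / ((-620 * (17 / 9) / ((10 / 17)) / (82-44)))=-41553/369920 = -0.11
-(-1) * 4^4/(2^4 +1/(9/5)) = 15.46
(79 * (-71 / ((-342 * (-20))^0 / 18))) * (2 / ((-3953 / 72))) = 14538528/3953 = 3677.85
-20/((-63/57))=380/21 = 18.10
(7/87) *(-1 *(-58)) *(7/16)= 49/24 = 2.04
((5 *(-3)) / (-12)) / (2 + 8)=1/8 = 0.12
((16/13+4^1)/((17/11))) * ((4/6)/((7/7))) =88/39 = 2.26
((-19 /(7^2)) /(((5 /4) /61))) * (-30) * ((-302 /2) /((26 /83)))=-174308964/637 = -273640.45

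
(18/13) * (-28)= -504/13 = -38.77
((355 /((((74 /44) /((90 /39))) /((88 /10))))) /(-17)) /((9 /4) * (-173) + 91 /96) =197936640/304814029 = 0.65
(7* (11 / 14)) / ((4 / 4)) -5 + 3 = 7/2 = 3.50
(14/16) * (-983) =-6881/8 = -860.12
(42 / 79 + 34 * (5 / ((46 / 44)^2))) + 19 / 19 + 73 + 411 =26790973/41791 = 641.07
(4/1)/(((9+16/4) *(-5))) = -4/65 = -0.06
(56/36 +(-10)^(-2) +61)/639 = 56309/575100 = 0.10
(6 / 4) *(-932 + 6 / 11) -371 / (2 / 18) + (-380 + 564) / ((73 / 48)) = -3706002/803 = -4615.20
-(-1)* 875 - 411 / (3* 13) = 11238/13 = 864.46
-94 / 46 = -47/23 = -2.04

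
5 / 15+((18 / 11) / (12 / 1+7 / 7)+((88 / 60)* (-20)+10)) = -2699/143 = -18.87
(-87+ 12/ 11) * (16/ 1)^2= -241920/11 = -21992.73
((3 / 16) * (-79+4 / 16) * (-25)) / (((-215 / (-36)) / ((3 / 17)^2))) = 382725/198832 = 1.92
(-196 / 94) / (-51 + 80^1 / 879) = 86142/2103203 = 0.04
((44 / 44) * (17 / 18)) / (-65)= -0.01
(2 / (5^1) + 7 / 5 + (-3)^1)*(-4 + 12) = -48/5 = -9.60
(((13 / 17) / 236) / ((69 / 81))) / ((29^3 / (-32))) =-2808/562629841 = 0.00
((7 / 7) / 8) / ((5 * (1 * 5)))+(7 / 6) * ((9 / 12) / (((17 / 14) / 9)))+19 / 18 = 230903/30600 = 7.55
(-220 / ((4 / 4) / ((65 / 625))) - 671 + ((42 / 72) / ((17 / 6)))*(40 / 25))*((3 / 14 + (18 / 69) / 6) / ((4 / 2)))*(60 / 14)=-73394991/191590 = -383.08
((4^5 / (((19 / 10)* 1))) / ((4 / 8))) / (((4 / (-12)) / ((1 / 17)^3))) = -61440/93347 = -0.66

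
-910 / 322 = -2.83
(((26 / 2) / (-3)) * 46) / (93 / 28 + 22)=-16744/2127 = -7.87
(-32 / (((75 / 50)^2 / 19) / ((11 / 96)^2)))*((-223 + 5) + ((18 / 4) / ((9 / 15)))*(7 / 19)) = 989659/1296 = 763.63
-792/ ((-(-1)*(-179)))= 792/179 = 4.42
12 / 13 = 0.92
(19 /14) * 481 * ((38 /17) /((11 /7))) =173641/187 = 928.56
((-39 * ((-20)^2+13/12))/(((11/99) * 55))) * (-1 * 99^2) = 501740811/20 = 25087040.55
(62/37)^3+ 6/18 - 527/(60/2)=-19037761/1519590 = -12.53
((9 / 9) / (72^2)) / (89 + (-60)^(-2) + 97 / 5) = 25/14048676 = 0.00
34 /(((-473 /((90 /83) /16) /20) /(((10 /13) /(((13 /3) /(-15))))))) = 0.26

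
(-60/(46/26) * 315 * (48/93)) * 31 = -3931200/23 = -170921.74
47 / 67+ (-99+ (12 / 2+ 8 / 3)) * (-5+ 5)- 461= -30840/67 = -460.30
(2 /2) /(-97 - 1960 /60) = -3/389 = -0.01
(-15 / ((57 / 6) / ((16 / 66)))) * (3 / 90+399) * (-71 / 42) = 3399764/13167 = 258.20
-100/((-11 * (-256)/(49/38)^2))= -60025/1016576 = -0.06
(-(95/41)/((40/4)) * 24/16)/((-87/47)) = 893/4756 = 0.19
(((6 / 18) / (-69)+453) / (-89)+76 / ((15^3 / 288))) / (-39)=-3213662/89812125 = -0.04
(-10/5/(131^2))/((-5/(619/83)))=1238/7121815 = 0.00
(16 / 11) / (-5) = -16/55 = -0.29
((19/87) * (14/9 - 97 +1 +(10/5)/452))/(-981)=3649729/173595798 = 0.02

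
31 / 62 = 1/2 = 0.50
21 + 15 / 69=488/23 = 21.22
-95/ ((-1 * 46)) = 95/46 = 2.07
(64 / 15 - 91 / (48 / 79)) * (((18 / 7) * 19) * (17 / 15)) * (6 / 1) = -33838449/700 = -48340.64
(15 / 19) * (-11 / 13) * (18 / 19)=-2970/4693 = -0.63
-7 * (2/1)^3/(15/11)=-616/15 = -41.07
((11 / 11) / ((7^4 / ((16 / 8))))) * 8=16/2401 = 0.01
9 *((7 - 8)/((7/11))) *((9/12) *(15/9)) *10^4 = -1237500/7 = -176785.71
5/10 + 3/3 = 3/2 = 1.50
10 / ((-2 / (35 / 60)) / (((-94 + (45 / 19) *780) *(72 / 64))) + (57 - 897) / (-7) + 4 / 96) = 1865584/22394457 = 0.08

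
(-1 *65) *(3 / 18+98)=-38285/6 = -6380.83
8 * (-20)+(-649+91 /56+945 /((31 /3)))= -177549/248 = -715.92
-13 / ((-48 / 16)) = 13/3 = 4.33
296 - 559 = -263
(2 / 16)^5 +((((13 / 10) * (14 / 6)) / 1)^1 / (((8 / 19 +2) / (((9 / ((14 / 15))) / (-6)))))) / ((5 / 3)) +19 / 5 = 9767027/3768320 = 2.59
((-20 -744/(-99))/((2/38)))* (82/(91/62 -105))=39797552/211827 = 187.88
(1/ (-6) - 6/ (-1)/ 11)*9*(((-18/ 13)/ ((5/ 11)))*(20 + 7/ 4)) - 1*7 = -12109/52 = -232.87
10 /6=5/3 = 1.67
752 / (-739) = -752/739 = -1.02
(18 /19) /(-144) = -1/152 = -0.01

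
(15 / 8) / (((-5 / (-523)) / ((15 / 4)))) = 23535/32 = 735.47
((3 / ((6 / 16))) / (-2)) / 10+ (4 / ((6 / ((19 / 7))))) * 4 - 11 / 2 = 281/210 = 1.34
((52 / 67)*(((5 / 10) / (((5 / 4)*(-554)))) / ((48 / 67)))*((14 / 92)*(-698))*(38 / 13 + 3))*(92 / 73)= 188111/303315 = 0.62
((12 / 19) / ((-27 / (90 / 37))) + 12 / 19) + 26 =26.57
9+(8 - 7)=10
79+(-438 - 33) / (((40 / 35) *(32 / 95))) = -292991/256 = -1144.50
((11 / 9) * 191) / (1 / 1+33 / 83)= 167.03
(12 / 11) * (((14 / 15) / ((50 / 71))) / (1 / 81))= 161028/1375 = 117.11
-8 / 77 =-0.10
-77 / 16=-4.81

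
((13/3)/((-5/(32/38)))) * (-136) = 28288/285 = 99.26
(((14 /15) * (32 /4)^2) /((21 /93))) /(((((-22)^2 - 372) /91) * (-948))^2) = 5239/26961120 = 0.00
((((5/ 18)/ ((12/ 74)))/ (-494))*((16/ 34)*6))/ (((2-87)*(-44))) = -37/14133834 = 0.00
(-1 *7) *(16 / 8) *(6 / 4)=-21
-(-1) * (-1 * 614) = -614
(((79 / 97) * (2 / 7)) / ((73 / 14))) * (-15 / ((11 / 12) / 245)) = -13935600/77891 = -178.91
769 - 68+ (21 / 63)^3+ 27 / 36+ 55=756.79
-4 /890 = -2/445 = 0.00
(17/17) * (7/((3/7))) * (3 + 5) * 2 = 784/3 = 261.33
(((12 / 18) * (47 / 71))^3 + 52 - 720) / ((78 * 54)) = -0.16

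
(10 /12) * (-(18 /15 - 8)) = 17/3 = 5.67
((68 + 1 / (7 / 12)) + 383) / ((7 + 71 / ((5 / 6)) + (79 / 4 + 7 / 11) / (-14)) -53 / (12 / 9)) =1394360/157061 = 8.88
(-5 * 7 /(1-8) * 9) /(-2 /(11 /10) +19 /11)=-495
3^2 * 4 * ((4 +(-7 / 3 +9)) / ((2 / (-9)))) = -1728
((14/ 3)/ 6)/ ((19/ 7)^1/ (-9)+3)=49/170 = 0.29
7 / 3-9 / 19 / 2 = 2.10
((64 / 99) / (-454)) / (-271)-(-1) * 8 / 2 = 4.00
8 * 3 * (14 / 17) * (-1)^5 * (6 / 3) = -672/17 = -39.53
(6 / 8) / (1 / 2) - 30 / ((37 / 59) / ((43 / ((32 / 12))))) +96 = -99735/148 = -673.89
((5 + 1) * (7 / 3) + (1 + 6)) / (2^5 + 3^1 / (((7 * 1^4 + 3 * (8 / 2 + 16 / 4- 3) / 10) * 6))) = 357/545 = 0.66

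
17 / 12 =1.42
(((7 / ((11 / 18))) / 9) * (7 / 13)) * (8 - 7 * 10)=-6076/143 = -42.49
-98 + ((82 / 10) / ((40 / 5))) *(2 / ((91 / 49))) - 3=-25973/260 = -99.90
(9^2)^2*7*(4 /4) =45927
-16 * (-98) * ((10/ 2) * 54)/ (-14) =-30240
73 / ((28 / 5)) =365/28 = 13.04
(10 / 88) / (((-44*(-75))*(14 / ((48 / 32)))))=1/271040 = 0.00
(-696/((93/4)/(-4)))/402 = 1856/6231 = 0.30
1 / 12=0.08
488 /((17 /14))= 6832/17 = 401.88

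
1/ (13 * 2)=1/26 = 0.04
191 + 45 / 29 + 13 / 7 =39465/203 = 194.41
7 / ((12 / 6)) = 7/2 = 3.50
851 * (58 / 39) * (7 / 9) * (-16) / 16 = -345506/351 = -984.35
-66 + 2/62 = -2045/31 = -65.97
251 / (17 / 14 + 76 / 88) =120.79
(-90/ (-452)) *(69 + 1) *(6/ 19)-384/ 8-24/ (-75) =-2322974/53675 = -43.28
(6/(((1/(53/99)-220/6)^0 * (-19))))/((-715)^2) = -6/9713275 = 0.00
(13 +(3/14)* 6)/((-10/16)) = -160/7 = -22.86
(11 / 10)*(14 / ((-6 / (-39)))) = 1001/10 = 100.10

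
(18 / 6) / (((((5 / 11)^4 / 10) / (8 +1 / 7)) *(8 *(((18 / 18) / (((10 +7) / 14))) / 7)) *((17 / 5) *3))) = 834537/1400 = 596.10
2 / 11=0.18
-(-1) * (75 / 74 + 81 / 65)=2.26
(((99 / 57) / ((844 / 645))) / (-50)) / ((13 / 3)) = -12771/2084680 = -0.01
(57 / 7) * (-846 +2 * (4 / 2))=-47994/7 = -6856.29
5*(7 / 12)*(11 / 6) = 385/72 = 5.35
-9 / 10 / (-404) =9/4040 = 0.00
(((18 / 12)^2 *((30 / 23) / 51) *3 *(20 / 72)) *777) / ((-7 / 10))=-53.23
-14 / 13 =-1.08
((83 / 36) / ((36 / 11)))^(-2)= 1679616/833569 = 2.01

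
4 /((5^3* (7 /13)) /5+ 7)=26/133 = 0.20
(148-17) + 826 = 957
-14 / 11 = -1.27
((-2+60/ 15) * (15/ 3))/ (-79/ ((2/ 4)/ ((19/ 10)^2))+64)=-500/25319 = -0.02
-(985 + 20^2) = -1385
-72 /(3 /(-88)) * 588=1241856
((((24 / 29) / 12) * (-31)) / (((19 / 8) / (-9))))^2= 19927296/303601 = 65.64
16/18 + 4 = 44/9 = 4.89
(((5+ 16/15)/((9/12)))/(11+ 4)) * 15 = 364/45 = 8.09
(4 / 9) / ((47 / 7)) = 28/423 = 0.07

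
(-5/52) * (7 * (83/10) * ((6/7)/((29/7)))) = -1743/1508 = -1.16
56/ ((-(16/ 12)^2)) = -63/2 = -31.50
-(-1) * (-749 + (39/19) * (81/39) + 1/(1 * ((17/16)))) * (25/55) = -1201230/3553 = -338.09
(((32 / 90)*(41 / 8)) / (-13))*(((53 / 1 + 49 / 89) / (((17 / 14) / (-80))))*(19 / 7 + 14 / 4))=181336768/59007 = 3073.14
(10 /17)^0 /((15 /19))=19/15 = 1.27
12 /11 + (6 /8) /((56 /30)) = 1839/1232 = 1.49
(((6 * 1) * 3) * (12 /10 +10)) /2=504/5 = 100.80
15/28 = 0.54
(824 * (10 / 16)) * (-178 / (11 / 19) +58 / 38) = -32928585/209 = -157553.04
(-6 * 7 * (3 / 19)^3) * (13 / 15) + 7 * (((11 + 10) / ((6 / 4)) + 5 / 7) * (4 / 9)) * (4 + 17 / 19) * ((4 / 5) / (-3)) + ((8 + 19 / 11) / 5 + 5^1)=-179775692/3395205 = -52.95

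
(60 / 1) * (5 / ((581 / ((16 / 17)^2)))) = 76800/167909 = 0.46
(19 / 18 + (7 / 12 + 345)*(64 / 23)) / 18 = 398549/7452 = 53.48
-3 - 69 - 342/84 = -1065/14 = -76.07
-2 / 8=-1/4 = -0.25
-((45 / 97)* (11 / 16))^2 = -245025/2408704 = -0.10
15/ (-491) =-15/491 = -0.03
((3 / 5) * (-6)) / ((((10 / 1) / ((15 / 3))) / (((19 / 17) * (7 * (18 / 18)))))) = -1197/85 = -14.08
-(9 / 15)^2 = -9/25 = -0.36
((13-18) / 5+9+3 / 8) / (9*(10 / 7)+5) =0.47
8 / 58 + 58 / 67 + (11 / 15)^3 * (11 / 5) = 61353713/32788125 = 1.87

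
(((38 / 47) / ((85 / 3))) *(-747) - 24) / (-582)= 30173/387515 = 0.08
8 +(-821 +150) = -663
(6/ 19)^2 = 36/361 = 0.10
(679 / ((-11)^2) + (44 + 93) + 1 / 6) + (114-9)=179887/726 = 247.78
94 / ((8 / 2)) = 47/2 = 23.50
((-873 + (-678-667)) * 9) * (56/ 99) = -124208/11 = -11291.64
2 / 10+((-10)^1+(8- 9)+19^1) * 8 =321/5 = 64.20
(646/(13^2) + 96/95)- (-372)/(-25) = -806522/80275 = -10.05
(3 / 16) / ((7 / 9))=27/112 = 0.24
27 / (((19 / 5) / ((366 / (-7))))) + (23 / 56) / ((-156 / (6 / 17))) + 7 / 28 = -24942375/67184 = -371.25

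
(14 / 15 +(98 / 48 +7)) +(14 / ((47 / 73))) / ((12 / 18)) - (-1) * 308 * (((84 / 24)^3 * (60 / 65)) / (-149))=-142814679/3641560 = -39.22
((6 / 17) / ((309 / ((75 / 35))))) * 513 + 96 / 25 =1561422/306425 = 5.10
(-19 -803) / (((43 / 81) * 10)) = -33291/215 = -154.84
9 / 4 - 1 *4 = -7/4 = -1.75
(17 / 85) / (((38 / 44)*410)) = 11/19475 = 0.00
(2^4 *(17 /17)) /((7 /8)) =128/7 = 18.29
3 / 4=0.75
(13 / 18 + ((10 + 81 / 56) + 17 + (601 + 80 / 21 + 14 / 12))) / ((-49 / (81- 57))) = -320113/1029 = -311.09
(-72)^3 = -373248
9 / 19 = 0.47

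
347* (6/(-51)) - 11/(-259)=-179559/4403 = -40.78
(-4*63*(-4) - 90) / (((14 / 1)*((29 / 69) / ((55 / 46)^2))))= 223.04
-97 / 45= -2.16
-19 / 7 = -2.71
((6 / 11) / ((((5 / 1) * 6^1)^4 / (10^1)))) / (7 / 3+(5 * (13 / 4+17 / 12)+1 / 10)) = 1/3826350 = 0.00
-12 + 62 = 50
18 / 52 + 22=581/26 = 22.35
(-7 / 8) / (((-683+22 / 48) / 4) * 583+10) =84/9549163 = 0.00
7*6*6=252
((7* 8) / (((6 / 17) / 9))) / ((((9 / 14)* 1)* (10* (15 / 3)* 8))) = 833/150 = 5.55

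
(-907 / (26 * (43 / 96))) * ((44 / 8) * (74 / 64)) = -495.28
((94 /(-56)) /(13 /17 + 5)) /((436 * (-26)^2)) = -799/808755584 = 0.00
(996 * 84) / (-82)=-41832/41 = -1020.29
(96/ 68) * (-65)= -1560/17 = -91.76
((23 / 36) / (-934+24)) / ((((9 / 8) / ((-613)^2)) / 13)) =-8642687/2835 = -3048.57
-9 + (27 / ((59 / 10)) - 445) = -26516/59 = -449.42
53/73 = 0.73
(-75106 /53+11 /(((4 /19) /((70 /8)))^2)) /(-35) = -238590039/474880 = -502.42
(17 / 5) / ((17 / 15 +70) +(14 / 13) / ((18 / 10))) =1989/41963 = 0.05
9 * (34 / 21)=102/7 = 14.57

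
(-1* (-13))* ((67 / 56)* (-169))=-147199/56 = -2628.55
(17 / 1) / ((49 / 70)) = 170/7 = 24.29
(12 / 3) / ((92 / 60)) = 60/23 = 2.61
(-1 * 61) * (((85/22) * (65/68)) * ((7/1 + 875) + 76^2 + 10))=-33048275/22 = -1502194.32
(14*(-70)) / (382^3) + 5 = 69678465/13935742 = 5.00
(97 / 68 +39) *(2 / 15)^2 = 0.72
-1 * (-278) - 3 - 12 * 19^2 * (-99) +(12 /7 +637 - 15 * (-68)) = 3015612/7 = 430801.71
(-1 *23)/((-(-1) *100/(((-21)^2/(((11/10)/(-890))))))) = 902727/11 = 82066.09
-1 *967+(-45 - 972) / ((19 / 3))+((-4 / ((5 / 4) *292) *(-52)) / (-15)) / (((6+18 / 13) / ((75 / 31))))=-290898283/257982 = -1127.59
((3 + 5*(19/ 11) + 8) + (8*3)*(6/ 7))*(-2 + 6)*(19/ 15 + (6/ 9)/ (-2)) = 8256/55 = 150.11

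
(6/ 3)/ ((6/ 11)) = 11/3 = 3.67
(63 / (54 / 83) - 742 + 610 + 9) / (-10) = 157/60 = 2.62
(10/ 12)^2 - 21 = -20.31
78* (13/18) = 169/3 = 56.33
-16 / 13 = -1.23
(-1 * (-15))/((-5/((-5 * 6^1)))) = 90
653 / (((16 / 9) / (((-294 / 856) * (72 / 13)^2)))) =-69977439/18083 = -3869.79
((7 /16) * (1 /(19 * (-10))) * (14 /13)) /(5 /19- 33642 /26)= 49/25562720 = 0.00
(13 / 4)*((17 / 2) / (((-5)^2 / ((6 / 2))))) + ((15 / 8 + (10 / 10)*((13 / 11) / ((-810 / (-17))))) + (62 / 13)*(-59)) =-319887493/1158300 = -276.17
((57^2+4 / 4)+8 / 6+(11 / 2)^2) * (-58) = -1141991/6 = -190331.83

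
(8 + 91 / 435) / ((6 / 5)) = 3571/522 = 6.84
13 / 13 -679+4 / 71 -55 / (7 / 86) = -672768/497 = -1353.66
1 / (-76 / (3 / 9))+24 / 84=449/1596 = 0.28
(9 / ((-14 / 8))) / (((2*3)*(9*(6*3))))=-0.01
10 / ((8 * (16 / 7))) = 35/64 = 0.55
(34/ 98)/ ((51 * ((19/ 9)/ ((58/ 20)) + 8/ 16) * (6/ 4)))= 116/31409 = 0.00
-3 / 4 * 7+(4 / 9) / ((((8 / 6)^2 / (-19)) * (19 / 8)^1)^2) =15/4 = 3.75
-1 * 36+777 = 741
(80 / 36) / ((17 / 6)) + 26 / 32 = 1303/816 = 1.60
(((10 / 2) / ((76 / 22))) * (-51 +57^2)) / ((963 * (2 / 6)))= 29315/2033 = 14.42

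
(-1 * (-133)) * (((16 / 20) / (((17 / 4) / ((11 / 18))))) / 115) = 11704/87975 = 0.13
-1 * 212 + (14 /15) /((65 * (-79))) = -16329314/77025 = -212.00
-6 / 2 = -3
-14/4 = -7/2 = -3.50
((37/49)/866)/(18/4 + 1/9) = 333/1761011 = 0.00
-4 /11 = -0.36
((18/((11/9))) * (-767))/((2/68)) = -4224636/11 = -384057.82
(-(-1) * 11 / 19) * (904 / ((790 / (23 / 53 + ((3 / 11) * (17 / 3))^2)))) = 1636240/875083 = 1.87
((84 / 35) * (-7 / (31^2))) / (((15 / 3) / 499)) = -41916/24025 = -1.74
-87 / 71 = -1.23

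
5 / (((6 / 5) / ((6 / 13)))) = 25/13 = 1.92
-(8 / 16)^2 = -1/4 = -0.25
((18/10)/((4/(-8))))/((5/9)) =-162/25 = -6.48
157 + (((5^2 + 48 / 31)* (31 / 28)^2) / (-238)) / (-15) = 157.01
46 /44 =23/22 = 1.05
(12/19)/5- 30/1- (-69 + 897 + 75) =-88623/95 = -932.87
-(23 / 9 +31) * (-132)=13288/3 = 4429.33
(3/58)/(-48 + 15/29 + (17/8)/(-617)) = -7404/6797365 = 0.00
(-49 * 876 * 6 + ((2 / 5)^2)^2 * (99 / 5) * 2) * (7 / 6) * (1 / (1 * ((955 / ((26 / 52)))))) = -469479402/2984375 = -157.31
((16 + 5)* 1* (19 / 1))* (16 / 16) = 399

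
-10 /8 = -1.25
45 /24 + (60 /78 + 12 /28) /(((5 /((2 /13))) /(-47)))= 6757/47320 = 0.14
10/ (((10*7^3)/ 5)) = 0.01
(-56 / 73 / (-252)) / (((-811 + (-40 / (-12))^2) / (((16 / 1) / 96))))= -1/1576581 = 0.00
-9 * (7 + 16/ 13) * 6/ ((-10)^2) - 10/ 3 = -15167/1950 = -7.78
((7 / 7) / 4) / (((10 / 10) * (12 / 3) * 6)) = 1/96 = 0.01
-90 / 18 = -5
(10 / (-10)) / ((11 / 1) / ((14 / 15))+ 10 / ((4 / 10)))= -14/515 = -0.03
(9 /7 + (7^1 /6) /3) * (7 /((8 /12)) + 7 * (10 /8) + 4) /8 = 4.87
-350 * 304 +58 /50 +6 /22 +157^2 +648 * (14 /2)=-21233731/275 = -77213.57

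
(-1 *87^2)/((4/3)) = -22707/4 = -5676.75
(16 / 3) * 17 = 272/3 = 90.67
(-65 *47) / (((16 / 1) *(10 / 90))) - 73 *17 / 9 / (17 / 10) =-259135/144 = -1799.55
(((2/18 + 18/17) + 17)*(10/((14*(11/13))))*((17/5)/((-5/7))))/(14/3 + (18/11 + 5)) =-7228/1119 = -6.46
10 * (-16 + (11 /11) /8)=-635/4 = -158.75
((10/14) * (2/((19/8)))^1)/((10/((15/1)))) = 120/133 = 0.90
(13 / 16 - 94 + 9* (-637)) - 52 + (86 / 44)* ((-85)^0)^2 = -1034217/176 = -5876.23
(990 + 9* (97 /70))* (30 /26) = 210519/182 = 1156.70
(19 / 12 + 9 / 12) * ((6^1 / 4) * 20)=70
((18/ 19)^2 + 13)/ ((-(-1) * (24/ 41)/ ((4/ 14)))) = 205697/30324 = 6.78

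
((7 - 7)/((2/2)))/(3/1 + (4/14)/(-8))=0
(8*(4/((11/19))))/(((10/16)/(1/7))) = 4864/385 = 12.63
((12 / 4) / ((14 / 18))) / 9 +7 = 52/7 = 7.43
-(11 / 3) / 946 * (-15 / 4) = 0.01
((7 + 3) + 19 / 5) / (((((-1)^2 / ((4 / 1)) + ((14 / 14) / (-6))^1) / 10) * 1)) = 1656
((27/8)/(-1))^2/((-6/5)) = -1215/128 = -9.49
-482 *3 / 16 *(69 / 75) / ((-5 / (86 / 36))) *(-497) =-118459453/6000 = -19743.24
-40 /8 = -5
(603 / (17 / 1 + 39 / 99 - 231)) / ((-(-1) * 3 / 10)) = -66330/7049 = -9.41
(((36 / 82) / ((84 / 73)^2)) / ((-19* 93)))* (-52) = 69277/7099806 = 0.01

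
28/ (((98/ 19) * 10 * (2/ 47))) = 893/70 = 12.76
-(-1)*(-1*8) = -8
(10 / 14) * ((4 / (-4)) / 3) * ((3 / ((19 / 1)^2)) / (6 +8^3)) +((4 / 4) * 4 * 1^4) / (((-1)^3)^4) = 5235939/1308986 = 4.00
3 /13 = 0.23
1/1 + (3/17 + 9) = 173/17 = 10.18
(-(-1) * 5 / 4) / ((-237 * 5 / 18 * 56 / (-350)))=0.12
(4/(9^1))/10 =2/45 = 0.04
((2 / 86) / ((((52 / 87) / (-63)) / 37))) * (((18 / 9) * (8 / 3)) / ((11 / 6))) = -1622376/6149 = -263.84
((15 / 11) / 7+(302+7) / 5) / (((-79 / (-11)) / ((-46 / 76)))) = -274482/52535 = -5.22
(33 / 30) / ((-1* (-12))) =11/120 = 0.09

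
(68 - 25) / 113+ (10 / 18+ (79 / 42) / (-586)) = 7783427/8343468 = 0.93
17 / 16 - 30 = -463/16 = -28.94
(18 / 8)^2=81/16 = 5.06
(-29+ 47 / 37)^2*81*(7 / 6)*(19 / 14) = 135005697/1369 = 98616.29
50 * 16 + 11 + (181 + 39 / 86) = 85351/86 = 992.45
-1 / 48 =-0.02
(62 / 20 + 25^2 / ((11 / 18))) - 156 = 869.83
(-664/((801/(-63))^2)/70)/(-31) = 2324/1227755 = 0.00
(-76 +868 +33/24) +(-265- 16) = 4099/8 = 512.38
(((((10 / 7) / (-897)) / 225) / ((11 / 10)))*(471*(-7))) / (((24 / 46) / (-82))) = -12874/3861 = -3.33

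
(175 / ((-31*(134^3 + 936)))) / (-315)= 1/134312832 = 0.00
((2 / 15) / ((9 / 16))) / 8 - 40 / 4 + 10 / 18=-1271/135 = -9.41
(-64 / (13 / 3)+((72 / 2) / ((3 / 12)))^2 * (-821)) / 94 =-181109.26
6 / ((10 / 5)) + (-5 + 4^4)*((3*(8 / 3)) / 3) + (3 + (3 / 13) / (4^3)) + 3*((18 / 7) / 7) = 82731193/122304 = 676.44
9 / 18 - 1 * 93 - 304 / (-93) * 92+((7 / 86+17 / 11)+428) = 28058737/43989 = 637.86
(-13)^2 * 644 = 108836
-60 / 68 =-15/17 = -0.88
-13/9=-1.44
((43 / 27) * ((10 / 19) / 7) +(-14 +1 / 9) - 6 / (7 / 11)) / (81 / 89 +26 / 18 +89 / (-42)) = -98.50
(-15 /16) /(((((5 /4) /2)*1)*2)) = -3/4 = -0.75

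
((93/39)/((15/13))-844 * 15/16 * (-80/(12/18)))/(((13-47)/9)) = -25134.37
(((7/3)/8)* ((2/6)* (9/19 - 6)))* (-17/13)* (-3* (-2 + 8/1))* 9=-112455/988 = -113.82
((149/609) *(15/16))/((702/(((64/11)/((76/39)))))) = 745/763686 = 0.00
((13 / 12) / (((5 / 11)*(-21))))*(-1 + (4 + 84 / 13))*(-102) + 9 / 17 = 130969/1190 = 110.06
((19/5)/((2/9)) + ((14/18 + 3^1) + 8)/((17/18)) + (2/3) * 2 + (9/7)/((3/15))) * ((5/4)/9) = 5.19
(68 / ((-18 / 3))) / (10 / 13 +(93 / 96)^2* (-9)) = 452608/306591 = 1.48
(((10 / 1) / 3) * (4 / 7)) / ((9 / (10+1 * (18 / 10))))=2.50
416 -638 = -222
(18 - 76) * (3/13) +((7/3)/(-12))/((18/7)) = -113389/8424 = -13.46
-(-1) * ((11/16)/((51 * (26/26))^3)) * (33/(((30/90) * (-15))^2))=121/17686800 = 0.00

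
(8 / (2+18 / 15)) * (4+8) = 30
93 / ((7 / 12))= 1116/7 = 159.43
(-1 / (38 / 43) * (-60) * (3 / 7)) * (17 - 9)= 30960/133 = 232.78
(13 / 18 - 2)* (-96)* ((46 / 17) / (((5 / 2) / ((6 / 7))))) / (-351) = -67712/208845 = -0.32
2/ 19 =0.11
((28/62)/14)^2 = 1/961 = 0.00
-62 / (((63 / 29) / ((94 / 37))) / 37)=-169012/63 = -2682.73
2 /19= 0.11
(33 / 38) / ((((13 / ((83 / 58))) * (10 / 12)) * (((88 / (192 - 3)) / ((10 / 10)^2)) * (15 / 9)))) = 423549/2865200 = 0.15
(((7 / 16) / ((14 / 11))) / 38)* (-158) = -869/608 = -1.43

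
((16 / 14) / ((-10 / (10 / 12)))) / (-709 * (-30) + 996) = -1/233793 = 0.00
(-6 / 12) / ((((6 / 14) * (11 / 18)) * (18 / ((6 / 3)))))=-7/33 = -0.21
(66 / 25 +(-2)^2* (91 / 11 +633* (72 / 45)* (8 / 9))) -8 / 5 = 2999038/825 = 3635.20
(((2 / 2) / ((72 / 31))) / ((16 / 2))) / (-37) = -31/21312 = 0.00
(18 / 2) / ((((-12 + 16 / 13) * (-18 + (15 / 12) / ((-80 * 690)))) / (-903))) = -33325344/794881 = -41.92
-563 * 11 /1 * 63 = -390159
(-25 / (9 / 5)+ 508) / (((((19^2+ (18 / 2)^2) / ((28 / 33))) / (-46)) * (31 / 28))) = -80188304/2034747 = -39.41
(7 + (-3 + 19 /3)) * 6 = 62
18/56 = 9/28 = 0.32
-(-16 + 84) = -68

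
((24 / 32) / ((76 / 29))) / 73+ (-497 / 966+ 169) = 257999099/1531248 = 168.49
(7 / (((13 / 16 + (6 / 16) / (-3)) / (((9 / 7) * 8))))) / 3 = 384/11 = 34.91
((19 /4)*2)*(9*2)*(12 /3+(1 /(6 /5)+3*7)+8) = 11571/2 = 5785.50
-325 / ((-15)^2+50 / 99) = -1287/893 = -1.44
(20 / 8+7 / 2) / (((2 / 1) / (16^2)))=768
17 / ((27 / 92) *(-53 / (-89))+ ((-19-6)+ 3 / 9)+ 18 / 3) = -417588/454235 = -0.92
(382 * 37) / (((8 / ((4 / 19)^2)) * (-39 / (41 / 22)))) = -579494/154869 = -3.74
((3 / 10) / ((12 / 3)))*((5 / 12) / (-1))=-1/32 = -0.03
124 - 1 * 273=-149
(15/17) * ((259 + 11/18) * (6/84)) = 23365/1428 = 16.36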